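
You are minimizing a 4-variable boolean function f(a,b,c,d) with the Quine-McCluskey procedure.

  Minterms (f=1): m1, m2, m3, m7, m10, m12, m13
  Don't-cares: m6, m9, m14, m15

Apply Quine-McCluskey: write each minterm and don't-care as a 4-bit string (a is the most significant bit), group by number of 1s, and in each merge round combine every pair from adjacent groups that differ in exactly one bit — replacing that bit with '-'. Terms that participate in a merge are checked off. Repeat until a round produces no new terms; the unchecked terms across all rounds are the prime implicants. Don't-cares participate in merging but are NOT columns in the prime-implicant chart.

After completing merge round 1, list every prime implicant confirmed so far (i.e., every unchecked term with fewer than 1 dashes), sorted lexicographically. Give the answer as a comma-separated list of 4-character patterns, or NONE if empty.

NONE

[col 0] 0001*, 0010*, 0011*, 0110*, 0111*, 1001*, 1010*, 1100*, 1101*, 1110*, 1111*
[col 1] -001, -010*, -110*, -111*, 0-10*, 0-11*, 00-1, 001-*, 011-*, 1-01, 1-10*, 11-0*, 11-1*, 110-*, 111-*
[col 2] --10, -11-, 0-1-, 11--
Prime implicants: --10, -001, -11-, 0-1-, 00-1, 1-01, 11--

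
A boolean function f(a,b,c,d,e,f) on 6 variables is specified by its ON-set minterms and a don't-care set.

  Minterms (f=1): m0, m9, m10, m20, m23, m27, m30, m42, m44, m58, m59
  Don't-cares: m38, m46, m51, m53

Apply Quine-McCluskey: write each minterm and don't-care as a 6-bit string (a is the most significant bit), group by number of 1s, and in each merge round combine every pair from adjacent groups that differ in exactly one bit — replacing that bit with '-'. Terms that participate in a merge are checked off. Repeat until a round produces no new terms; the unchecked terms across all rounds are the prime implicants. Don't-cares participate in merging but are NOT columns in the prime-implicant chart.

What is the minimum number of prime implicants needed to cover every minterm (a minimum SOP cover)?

9

size-2^0 implicants → 000000  001001  001010(✓)  010100  010111  011011(✓)  011110  100110(✓)  101010(✓)  101100(✓)  101110(✓)  110011(✓)  110101  111010(✓)  111011(✓)
size-2^1 implicants → -01010  -11011  1-1010  10-110  101-10  1011-0  11-011  11101-
Unchecked terms (primes): -01010, -11011, 000000, 001001, 010100, 010111, 011110, 1-1010, 10-110, 101-10, 1011-0, 11-011, 110101, 11101-
Minterm coverage:
  m0 ⊆ 000000 [E]
  m9 ⊆ 001001 [E]
  m10 ⊆ -01010 [E]
  m20 ⊆ 010100 [E]
  m23 ⊆ 010111 [E]
  m27 ⊆ -11011 [E]
  m30 ⊆ 011110 [E]
  m42 ⊆ -01010,1-1010,101-10
  m44 ⊆ 1011-0 [E]
  m58 ⊆ 1-1010,11101-
  m59 ⊆ -11011,11-011,11101-
E = {-01010, -11011, 000000, 001001, 010100, 010111, 011110, 1011-0}
Petrick residual → 1-1010
Cover = b'cd'ef' + bcd'ef + a'b'c'd'e'f' + a'b'cd'e'f + a'bc'de'f' + a'bc'def + a'bcdef' + acd'ef' + ab'cdf'  |cover|=9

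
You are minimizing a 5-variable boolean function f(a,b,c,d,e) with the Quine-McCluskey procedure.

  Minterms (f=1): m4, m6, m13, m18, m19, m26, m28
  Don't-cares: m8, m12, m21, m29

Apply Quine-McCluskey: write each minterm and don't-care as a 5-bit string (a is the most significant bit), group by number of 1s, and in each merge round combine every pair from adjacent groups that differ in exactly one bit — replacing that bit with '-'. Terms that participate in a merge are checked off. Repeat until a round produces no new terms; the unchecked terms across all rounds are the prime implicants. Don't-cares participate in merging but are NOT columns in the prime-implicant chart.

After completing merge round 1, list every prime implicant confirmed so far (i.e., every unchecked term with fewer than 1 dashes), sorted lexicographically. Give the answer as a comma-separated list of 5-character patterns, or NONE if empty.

Round 0: 00100✓ 00110✓ 01000✓ 01100✓ 01101✓ 10010✓ 10011✓ 10101✓ 11010✓ 11100✓ 11101✓
Round 1: -1100✓ -1101✓ 0-100 001-0 01-00 0110-✓ 1-010 1-101 1001- 1110-✓
Round 2: -110-
PIs = {-110-, 0-100, 001-0, 01-00, 1-010, 1-101, 1001-}

NONE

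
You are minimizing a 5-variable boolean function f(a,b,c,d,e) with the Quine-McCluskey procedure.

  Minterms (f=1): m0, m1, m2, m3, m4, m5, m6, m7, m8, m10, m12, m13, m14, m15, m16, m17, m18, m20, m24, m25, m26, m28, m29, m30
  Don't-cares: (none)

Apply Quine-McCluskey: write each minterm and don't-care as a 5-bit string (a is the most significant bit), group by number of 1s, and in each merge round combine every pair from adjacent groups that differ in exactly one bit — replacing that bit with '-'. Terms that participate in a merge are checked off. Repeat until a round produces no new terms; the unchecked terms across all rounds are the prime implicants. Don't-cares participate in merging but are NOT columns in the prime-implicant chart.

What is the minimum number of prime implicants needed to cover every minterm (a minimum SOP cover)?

[col 0] 00000*, 00001*, 00010*, 00011*, 00100*, 00101*, 00110*, 00111*, 01000*, 01010*, 01100*, 01101*, 01110*, 01111*, 10000*, 10001*, 10010*, 10100*, 11000*, 11001*, 11010*, 11100*, 11101*, 11110*
[col 1] -0000*, -0001*, -0010*, -0100*, -1000*, -1010*, -1100*, -1101*, -1110*, 0-000*, 0-010*, 0-100*, 0-101*, 0-110*, 0-111*, 00-00*, 00-01*, 00-10*, 00-11*, 000-0*, 000-1*, 0000-*, 0001-*, 001-0*, 001-1*, 0010-*, 0011-*, 01-00*, 01-10*, 010-0*, 011-0*, 011-1*, 0110-*, 0111-*, 1-000*, 1-001*, 1-010*, 1-100*, 10-00*, 100-0*, 1000-*, 11-00*, 11-01*, 11-10*, 110-0*, 1100-*, 111-0*, 1110-*
[col 2] --000*, --010*, --100*, -0-00*, -00-0*, -000-, -1-00*, -1-10*, -10-0*, -11-0*, -110-, 0--00*, 0--10*, 0-0-0*, 0-1-0*, 0-1-1*, 0-10-*, 0-11-*, 00--0*, 00--1*, 00-0-*, 00-1-*, 000--*, 001--*, 01--0*, 011--*, 1--00*, 1-0-0*, 1-00-, 11--0*, 11-0-
[col 3] ---00, --0-0, -1--0, 0---0, 0-1--, 00---
Prime implicants: ---00, --0-0, -000-, -1--0, -110-, 0---0, 0-1--, 00---, 1-00-, 11-0-
PI chart (minterm → PIs covering it):
  0 | ---00,--0-0,-000-,0---0,00---
  1 | -000-,00---
  2 | --0-0,0---0,00---
  3 | 00---  (sole → essential)
  4 | ---00,0---0,0-1--,00---
  5 | 0-1--,00---
  6 | 0---0,0-1--,00---
  7 | 0-1--,00---
  8 | ---00,--0-0,-1--0,0---0
  10 | --0-0,-1--0,0---0
  12 | ---00,-1--0,-110-,0---0,0-1--
  13 | -110-,0-1--
  14 | -1--0,0---0,0-1--
  15 | 0-1--  (sole → essential)
  16 | ---00,--0-0,-000-,1-00-
  17 | -000-,1-00-
  18 | --0-0  (sole → essential)
  20 | ---00  (sole → essential)
  24 | ---00,--0-0,-1--0,1-00-,11-0-
  25 | 1-00-,11-0-
  26 | --0-0,-1--0
  28 | ---00,-1--0,-110-,11-0-
  29 | -110-,11-0-
  30 | -1--0  (sole → essential)
Essential prime implicants: ---00, --0-0, -1--0, 0-1--, 00---
Petrick residual → -000-, 11-0-
Minimum SOP uses 7 PIs: d'e' + c'e' + b'c'd' + be' + a'c + a'b' + abd'

7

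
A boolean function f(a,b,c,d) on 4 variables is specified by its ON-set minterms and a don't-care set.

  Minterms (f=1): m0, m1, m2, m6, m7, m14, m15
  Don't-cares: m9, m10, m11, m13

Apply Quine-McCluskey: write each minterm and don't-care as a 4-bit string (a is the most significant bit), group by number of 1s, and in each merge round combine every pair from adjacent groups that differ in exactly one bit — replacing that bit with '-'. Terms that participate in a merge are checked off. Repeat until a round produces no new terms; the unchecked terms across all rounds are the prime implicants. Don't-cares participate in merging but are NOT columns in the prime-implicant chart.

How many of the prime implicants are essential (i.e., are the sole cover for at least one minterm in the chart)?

[col 0] 0000*, 0001*, 0010*, 0110*, 0111*, 1001*, 1010*, 1011*, 1101*, 1110*, 1111*
[col 1] -001, -010*, -110*, -111*, 0-10*, 00-0, 000-, 011-*, 1-01*, 1-10*, 1-11*, 10-1*, 101-*, 11-1*, 111-*
[col 2] --10, -11-, 1--1, 1-1-
Prime implicants: --10, -001, -11-, 00-0, 000-, 1--1, 1-1-
PI chart (minterm → PIs covering it):
  0 | 00-0,000-
  1 | -001,000-
  2 | --10,00-0
  6 | --10,-11-
  7 | -11-  (sole → essential)
  14 | --10,-11-,1-1-
  15 | -11-,1--1,1-1-
Essential prime implicants: -11-

1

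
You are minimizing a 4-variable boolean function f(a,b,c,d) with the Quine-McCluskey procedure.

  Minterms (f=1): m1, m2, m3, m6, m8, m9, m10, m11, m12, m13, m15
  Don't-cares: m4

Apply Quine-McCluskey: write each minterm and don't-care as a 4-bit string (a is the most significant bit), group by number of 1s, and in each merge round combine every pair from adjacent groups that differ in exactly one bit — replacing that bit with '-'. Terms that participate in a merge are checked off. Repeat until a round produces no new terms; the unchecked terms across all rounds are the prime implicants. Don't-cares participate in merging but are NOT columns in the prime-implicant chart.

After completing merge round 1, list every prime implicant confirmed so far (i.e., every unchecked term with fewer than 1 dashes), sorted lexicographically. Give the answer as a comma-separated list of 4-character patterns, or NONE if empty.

NONE

size-2^0 implicants → 0001(✓)  0010(✓)  0011(✓)  0100(✓)  0110(✓)  1000(✓)  1001(✓)  1010(✓)  1011(✓)  1100(✓)  1101(✓)  1111(✓)
size-2^1 implicants → -001(✓)  -010(✓)  -011(✓)  -100  0-10  00-1(✓)  001-(✓)  01-0  1-00(✓)  1-01(✓)  1-11(✓)  10-0(✓)  10-1(✓)  100-(✓)  101-(✓)  11-1(✓)  110-(✓)
size-2^2 implicants → -0-1  -01-  1--1  1-0-  10--
Unchecked terms (primes): -0-1, -01-, -100, 0-10, 01-0, 1--1, 1-0-, 10--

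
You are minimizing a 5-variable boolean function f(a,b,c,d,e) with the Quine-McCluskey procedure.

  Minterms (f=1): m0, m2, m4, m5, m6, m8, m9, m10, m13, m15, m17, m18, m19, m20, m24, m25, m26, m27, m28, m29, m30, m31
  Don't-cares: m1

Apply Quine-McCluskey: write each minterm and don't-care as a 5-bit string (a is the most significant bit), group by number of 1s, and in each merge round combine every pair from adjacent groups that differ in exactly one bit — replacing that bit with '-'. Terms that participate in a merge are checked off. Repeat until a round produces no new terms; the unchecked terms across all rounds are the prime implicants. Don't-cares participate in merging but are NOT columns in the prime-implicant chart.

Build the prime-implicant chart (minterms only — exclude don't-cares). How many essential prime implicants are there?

size-2^0 implicants → 00000(✓)  00001(✓)  00010(✓)  00100(✓)  00101(✓)  00110(✓)  01000(✓)  01001(✓)  01010(✓)  01101(✓)  01111(✓)  10001(✓)  10010(✓)  10011(✓)  10100(✓)  11000(✓)  11001(✓)  11010(✓)  11011(✓)  11100(✓)  11101(✓)  11110(✓)  11111(✓)
size-2^1 implicants → -0001(✓)  -0010(✓)  -0100  -1000(✓)  -1001(✓)  -1010(✓)  -1101(✓)  -1111(✓)  0-000(✓)  0-001(✓)  0-010(✓)  0-101(✓)  00-00(✓)  00-01(✓)  00-10(✓)  000-0(✓)  0000-(✓)  001-0(✓)  0010-(✓)  01-01(✓)  010-0(✓)  0100-(✓)  011-1(✓)  1-001(✓)  1-010(✓)  1-011(✓)  1-100  100-1(✓)  1001-(✓)  11-00(✓)  11-01(✓)  11-10(✓)  11-11(✓)  110-0(✓)  110-1(✓)  1100-(✓)  1101-(✓)  111-0(✓)  111-1(✓)  1110-(✓)  1111-(✓)
size-2^2 implicants → --001  --010  -1-01  -10-0  -100-  -11-1  0--01  0-0-0  0-00-  00--0  00-0-  1-0-1  1-01-  11--0(✓)  11--1(✓)  11-0-(✓)  11-1-(✓)  110--(✓)  111--(✓)
size-2^3 implicants → 11---
Unchecked terms (primes): --001, --010, -0100, -1-01, -10-0, -100-, -11-1, 0--01, 0-0-0, 0-00-, 00--0, 00-0-, 1-0-1, 1-01-, 1-100, 11---
Minterm coverage:
  m0 ⊆ 0-0-0,0-00-,00--0,00-0-
  m2 ⊆ --010,0-0-0,00--0
  m4 ⊆ -0100,00--0,00-0-
  m5 ⊆ 0--01,00-0-
  m6 ⊆ 00--0 [E]
  m8 ⊆ -10-0,-100-,0-0-0,0-00-
  m9 ⊆ --001,-1-01,-100-,0--01,0-00-
  m10 ⊆ --010,-10-0,0-0-0
  m13 ⊆ -1-01,-11-1,0--01
  m15 ⊆ -11-1 [E]
  m17 ⊆ --001,1-0-1
  m18 ⊆ --010,1-01-
  m19 ⊆ 1-0-1,1-01-
  m20 ⊆ -0100,1-100
  m24 ⊆ -10-0,-100-,11---
  m25 ⊆ --001,-1-01,-100-,1-0-1,11---
  m26 ⊆ --010,-10-0,1-01-,11---
  m27 ⊆ 1-0-1,1-01-,11---
  m28 ⊆ 1-100,11---
  m29 ⊆ -1-01,-11-1,11---
  m30 ⊆ 11--- [E]
  m31 ⊆ -11-1,11---
E = {-11-1, 00--0, 11---}

3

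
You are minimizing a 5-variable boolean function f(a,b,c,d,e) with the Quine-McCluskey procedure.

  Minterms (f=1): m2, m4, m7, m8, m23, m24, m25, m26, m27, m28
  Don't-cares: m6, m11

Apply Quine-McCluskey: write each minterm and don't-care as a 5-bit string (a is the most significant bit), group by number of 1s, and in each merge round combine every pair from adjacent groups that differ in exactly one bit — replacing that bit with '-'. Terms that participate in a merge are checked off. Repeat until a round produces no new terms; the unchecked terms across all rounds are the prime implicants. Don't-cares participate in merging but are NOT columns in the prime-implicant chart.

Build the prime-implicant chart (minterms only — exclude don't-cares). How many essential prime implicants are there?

6

[col 0] 00010*, 00100*, 00110*, 00111*, 01000*, 01011*, 10111*, 11000*, 11001*, 11010*, 11011*, 11100*
[col 1] -0111, -1000, -1011, 00-10, 001-0, 0011-, 11-00, 110-0*, 110-1*, 1100-*, 1101-*
[col 2] 110--
Prime implicants: -0111, -1000, -1011, 00-10, 001-0, 0011-, 11-00, 110--
PI chart (minterm → PIs covering it):
  2 | 00-10  (sole → essential)
  4 | 001-0  (sole → essential)
  7 | -0111,0011-
  8 | -1000  (sole → essential)
  23 | -0111  (sole → essential)
  24 | -1000,11-00,110--
  25 | 110--  (sole → essential)
  26 | 110--  (sole → essential)
  27 | -1011,110--
  28 | 11-00  (sole → essential)
Essential prime implicants: -0111, -1000, 00-10, 001-0, 11-00, 110--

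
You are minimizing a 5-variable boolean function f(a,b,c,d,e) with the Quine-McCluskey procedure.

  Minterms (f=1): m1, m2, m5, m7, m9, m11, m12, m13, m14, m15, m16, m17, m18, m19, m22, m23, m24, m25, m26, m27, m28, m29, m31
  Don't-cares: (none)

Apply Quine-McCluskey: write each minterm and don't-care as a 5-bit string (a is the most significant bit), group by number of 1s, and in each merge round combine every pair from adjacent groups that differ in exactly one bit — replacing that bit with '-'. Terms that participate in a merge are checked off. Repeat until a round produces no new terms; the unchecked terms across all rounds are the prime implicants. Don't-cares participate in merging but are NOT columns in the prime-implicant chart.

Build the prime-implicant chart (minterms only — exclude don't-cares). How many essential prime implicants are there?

5

Round 0: 00001✓ 00010✓ 00101✓ 00111✓ 01001✓ 01011✓ 01100✓ 01101✓ 01110✓ 01111✓ 10000✓ 10001✓ 10010✓ 10011✓ 10110✓ 10111✓ 11000✓ 11001✓ 11010✓ 11011✓ 11100✓ 11101✓ 11111✓
Round 1: -0001✓ -0010 -0111✓ -1001✓ -1011✓ -1100✓ -1101✓ -1111✓ 0-001✓ 0-101✓ 0-111✓ 00-01✓ 001-1✓ 01-01✓ 01-11✓ 010-1✓ 011-0✓ 011-1✓ 0110-✓ 0111-✓ 1-000✓ 1-001✓ 1-010✓ 1-011✓ 1-111✓ 10-10✓ 10-11✓ 100-0✓ 100-1✓ 1000-✓ 1001-✓ 1011-✓ 11-00✓ 11-01✓ 11-11✓ 110-0✓ 110-1✓ 1100-✓ 1101-✓ 111-1✓ 1110-✓
Round 2: --001 --111 -1-01✓ -1-11✓ -10-1✓ -11-1✓ -110- 0--01 0-1-1 01--1✓ 011-- 1--11 1-0-0✓ 1-0-1✓ 1-00-✓ 1-01-✓ 10-1- 100--✓ 11--1✓ 11-0- 110--✓
Round 3: -1--1 1-0--
PIs = {--001, --111, -0010, -1--1, -110-, 0--01, 0-1-1, 011--, 1--11, 1-0--, 10-1-, 11-0-}
Coverage chart:
  m1: --001,0--01
  m2: -0010 ←essential
  m5: 0--01,0-1-1
  m7: --111,0-1-1
  m9: --001,-1--1,0--01
  m11: -1--1 ←essential
  m12: -110-,011--
  m13: -1--1,-110-,0--01,0-1-1,011--
  m14: 011-- ←essential
  m15: --111,-1--1,0-1-1,011--
  m16: 1-0-- ←essential
  m17: --001,1-0--
  m18: -0010,1-0--,10-1-
  m19: 1--11,1-0--,10-1-
  m22: 10-1- ←essential
  m23: --111,1--11,10-1-
  m24: 1-0--,11-0-
  m25: --001,-1--1,1-0--,11-0-
  m26: 1-0-- ←essential
  m27: -1--1,1--11,1-0--
  m28: -110-,11-0-
  m29: -1--1,-110-,11-0-
  m31: --111,-1--1,1--11
Essential: -0010, -1--1, 011--, 1-0--, 10-1-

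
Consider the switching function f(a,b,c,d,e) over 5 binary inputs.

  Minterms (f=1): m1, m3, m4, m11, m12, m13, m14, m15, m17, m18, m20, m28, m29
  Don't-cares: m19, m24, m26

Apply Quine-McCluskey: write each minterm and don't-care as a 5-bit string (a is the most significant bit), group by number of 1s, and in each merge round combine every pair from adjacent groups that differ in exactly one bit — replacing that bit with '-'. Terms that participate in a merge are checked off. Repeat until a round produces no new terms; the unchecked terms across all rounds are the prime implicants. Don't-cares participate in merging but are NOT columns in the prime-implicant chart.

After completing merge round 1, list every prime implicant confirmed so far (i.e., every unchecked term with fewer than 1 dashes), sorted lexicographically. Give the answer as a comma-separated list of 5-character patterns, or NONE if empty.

NONE

Round 0: 00001✓ 00011✓ 00100✓ 01011✓ 01100✓ 01101✓ 01110✓ 01111✓ 10001✓ 10010✓ 10011✓ 10100✓ 11000✓ 11010✓ 11100✓ 11101✓
Round 1: -0001✓ -0011✓ -0100✓ -1100✓ -1101✓ 0-011 0-100✓ 000-1✓ 01-11 011-0✓ 011-1✓ 0110-✓ 0111-✓ 1-010 1-100✓ 100-1✓ 1001- 11-00 110-0 1110-✓
Round 2: --100 -00-1 -110- 011--
PIs = {--100, -00-1, -110-, 0-011, 01-11, 011--, 1-010, 1001-, 11-00, 110-0}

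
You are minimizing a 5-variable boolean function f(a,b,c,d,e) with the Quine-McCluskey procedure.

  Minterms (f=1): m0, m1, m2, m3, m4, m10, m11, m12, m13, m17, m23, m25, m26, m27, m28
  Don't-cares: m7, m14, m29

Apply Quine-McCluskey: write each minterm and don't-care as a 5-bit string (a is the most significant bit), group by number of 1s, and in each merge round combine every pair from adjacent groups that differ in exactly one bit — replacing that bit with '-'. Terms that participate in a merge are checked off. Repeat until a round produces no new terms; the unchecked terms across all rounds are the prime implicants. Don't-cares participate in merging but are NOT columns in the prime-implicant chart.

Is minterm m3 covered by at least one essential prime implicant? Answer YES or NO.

NO

size-2^0 implicants → 00000(✓)  00001(✓)  00010(✓)  00011(✓)  00100(✓)  00111(✓)  01010(✓)  01011(✓)  01100(✓)  01101(✓)  01110(✓)  10001(✓)  10111(✓)  11001(✓)  11010(✓)  11011(✓)  11100(✓)  11101(✓)
size-2^1 implicants → -0001  -0111  -1010(✓)  -1011(✓)  -1100(✓)  -1101(✓)  0-010(✓)  0-011(✓)  0-100  00-00  00-11  000-0(✓)  000-1(✓)  0000-(✓)  0001-(✓)  01-10  0101-(✓)  011-0  0110-(✓)  1-001  11-01  110-1  1101-(✓)  1110-(✓)
size-2^2 implicants → -101-  -110-  0-01-  000--
Unchecked terms (primes): -0001, -0111, -101-, -110-, 0-01-, 0-100, 00-00, 00-11, 000--, 01-10, 011-0, 1-001, 11-01, 110-1
Minterm coverage:
  m0 ⊆ 00-00,000--
  m1 ⊆ -0001,000--
  m2 ⊆ 0-01-,000--
  m3 ⊆ 0-01-,00-11,000--
  m4 ⊆ 0-100,00-00
  m10 ⊆ -101-,0-01-,01-10
  m11 ⊆ -101-,0-01-
  m12 ⊆ -110-,0-100,011-0
  m13 ⊆ -110- [E]
  m17 ⊆ -0001,1-001
  m23 ⊆ -0111 [E]
  m25 ⊆ 1-001,11-01,110-1
  m26 ⊆ -101- [E]
  m27 ⊆ -101-,110-1
  m28 ⊆ -110- [E]
E = {-0111, -101-, -110-}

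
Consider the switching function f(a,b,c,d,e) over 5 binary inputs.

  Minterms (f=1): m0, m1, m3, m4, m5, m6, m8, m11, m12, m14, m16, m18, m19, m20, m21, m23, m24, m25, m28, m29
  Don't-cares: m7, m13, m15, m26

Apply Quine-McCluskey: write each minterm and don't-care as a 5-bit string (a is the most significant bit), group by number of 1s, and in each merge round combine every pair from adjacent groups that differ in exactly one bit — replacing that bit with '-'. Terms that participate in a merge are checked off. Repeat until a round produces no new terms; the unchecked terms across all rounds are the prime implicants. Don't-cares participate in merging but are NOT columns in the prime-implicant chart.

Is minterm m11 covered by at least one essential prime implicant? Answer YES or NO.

YES

Round 0: 00000✓ 00001✓ 00011✓ 00100✓ 00101✓ 00110✓ 00111✓ 01000✓ 01011✓ 01100✓ 01101✓ 01110✓ 01111✓ 10000✓ 10010✓ 10011✓ 10100✓ 10101✓ 10111✓ 11000✓ 11001✓ 11010✓ 11100✓ 11101✓
Round 1: -0000✓ -0011✓ -0100✓ -0101✓ -0111✓ -1000✓ -1100✓ -1101✓ 0-000✓ 0-011✓ 0-100✓ 0-101✓ 0-110✓ 0-111✓ 00-00✓ 00-01✓ 00-11✓ 000-1✓ 0000-✓ 001-0✓ 001-1✓ 0010-✓ 0011-✓ 01-00✓ 01-11✓ 011-0✓ 011-1✓ 0110-✓ 0111-✓ 1-000✓ 1-010✓ 1-100✓ 1-101✓ 10-00✓ 10-11✓ 100-0✓ 1001- 101-1✓ 1010-✓ 11-00✓ 11-01✓ 110-0✓ 1100-✓ 1110-✓
Round 2: --000✓ --100✓ --101✓ -0-00✓ -0-11 -01-1 -010-✓ -1-00✓ -110-✓ 0--00✓ 0--11 0-1-0✓ 0-1-1✓ 0-10-✓ 0-11-✓ 00--1 00-0- 001--✓ 011--✓ 1--00✓ 1-0-0 1-10-✓ 11-0-
Round 3: ---00 --10- 0-1--
PIs = {---00, --10-, -0-11, -01-1, 0--11, 0-1--, 00--1, 00-0-, 1-0-0, 1001-, 11-0-}
Coverage chart:
  m0: ---00,00-0-
  m1: 00--1,00-0-
  m3: -0-11,0--11,00--1
  m4: ---00,--10-,0-1--,00-0-
  m5: --10-,-01-1,0-1--,00--1,00-0-
  m6: 0-1-- ←essential
  m8: ---00 ←essential
  m11: 0--11 ←essential
  m12: ---00,--10-,0-1--
  m14: 0-1-- ←essential
  m16: ---00,1-0-0
  m18: 1-0-0,1001-
  m19: -0-11,1001-
  m20: ---00,--10-
  m21: --10-,-01-1
  m23: -0-11,-01-1
  m24: ---00,1-0-0,11-0-
  m25: 11-0- ←essential
  m28: ---00,--10-,11-0-
  m29: --10-,11-0-
Essential: ---00, 0--11, 0-1--, 11-0-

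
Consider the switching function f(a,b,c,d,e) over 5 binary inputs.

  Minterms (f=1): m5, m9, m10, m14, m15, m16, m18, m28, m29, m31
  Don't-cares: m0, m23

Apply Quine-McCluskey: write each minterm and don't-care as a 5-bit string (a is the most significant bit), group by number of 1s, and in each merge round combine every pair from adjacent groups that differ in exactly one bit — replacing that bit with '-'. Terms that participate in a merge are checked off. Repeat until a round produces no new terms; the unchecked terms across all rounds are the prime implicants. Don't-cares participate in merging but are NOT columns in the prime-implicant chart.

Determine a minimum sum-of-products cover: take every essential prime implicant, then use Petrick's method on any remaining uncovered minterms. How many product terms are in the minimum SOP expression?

Round 0: 00000✓ 00101 01001 01010✓ 01110✓ 01111✓ 10000✓ 10010✓ 10111✓ 11100✓ 11101✓ 11111✓
Round 1: -0000 -1111 01-10 0111- 1-111 100-0 111-1 1110-
PIs = {-0000, -1111, 00101, 01-10, 01001, 0111-, 1-111, 100-0, 111-1, 1110-}
Coverage chart:
  m5: 00101 ←essential
  m9: 01001 ←essential
  m10: 01-10 ←essential
  m14: 01-10,0111-
  m15: -1111,0111-
  m16: -0000,100-0
  m18: 100-0 ←essential
  m28: 1110- ←essential
  m29: 111-1,1110-
  m31: -1111,1-111,111-1
Essential: 00101, 01-10, 01001, 100-0, 1110-
Petrick residual → -1111
Min cover (6 terms): bcde + a'b'cd'e + a'bde' + a'bc'd'e + ab'c'e' + abcd'

6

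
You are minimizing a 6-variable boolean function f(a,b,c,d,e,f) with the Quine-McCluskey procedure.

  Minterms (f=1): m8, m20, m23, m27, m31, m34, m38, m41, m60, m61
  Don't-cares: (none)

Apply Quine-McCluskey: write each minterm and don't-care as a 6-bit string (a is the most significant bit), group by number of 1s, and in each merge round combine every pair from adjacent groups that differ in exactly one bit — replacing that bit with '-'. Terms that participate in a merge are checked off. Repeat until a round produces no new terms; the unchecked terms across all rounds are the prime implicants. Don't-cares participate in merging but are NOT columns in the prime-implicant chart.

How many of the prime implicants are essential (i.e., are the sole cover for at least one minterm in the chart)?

7

Round 0: 001000 010100 010111✓ 011011✓ 011111✓ 100010✓ 100110✓ 101001 111100✓ 111101✓
Round 1: 01-111 011-11 100-10 11110-
PIs = {001000, 01-111, 010100, 011-11, 100-10, 101001, 11110-}
Coverage chart:
  m8: 001000 ←essential
  m20: 010100 ←essential
  m23: 01-111 ←essential
  m27: 011-11 ←essential
  m31: 01-111,011-11
  m34: 100-10 ←essential
  m38: 100-10 ←essential
  m41: 101001 ←essential
  m60: 11110- ←essential
  m61: 11110- ←essential
Essential: 001000, 01-111, 010100, 011-11, 100-10, 101001, 11110-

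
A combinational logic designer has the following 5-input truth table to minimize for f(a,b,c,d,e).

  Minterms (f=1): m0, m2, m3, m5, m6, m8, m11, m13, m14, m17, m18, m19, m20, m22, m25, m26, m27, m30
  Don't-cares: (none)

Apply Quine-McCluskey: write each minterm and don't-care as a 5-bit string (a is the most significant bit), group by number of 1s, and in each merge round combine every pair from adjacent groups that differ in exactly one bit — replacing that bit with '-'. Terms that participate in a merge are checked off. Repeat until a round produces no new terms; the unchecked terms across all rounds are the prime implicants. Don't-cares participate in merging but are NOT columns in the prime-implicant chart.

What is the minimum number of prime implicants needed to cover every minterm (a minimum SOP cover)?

[col 0] 00000*, 00010*, 00011*, 00101*, 00110*, 01000*, 01011*, 01101*, 01110*, 10001*, 10010*, 10011*, 10100*, 10110*, 11001*, 11010*, 11011*, 11110*
[col 1] -0010*, -0011*, -0110*, -1011*, -1110*, 0-000, 0-011*, 0-101, 0-110*, 00-10*, 000-0, 0001-*, 1-001*, 1-010*, 1-011*, 1-110*, 10-10*, 100-1*, 1001-*, 101-0, 11-10*, 110-1*, 1101-*
[col 2] --011, --110, -0-10, -001-, 1--10, 1-0-1, 1-01-
Prime implicants: --011, --110, -0-10, -001-, 0-000, 0-101, 000-0, 1--10, 1-0-1, 1-01-, 101-0
PI chart (minterm → PIs covering it):
  0 | 0-000,000-0
  2 | -0-10,-001-,000-0
  3 | --011,-001-
  5 | 0-101  (sole → essential)
  6 | --110,-0-10
  8 | 0-000  (sole → essential)
  11 | --011  (sole → essential)
  13 | 0-101  (sole → essential)
  14 | --110  (sole → essential)
  17 | 1-0-1  (sole → essential)
  18 | -0-10,-001-,1--10,1-01-
  19 | --011,-001-,1-0-1,1-01-
  20 | 101-0  (sole → essential)
  22 | --110,-0-10,1--10,101-0
  25 | 1-0-1  (sole → essential)
  26 | 1--10,1-01-
  27 | --011,1-0-1,1-01-
  30 | --110,1--10
Essential prime implicants: --011, --110, 0-000, 0-101, 1-0-1, 101-0
Petrick residual → -0-10, 1--10
Minimum SOP uses 8 PIs: c'de + cde' + b'de' + a'c'd'e' + a'cd'e + ade' + ac'e + ab'ce'

8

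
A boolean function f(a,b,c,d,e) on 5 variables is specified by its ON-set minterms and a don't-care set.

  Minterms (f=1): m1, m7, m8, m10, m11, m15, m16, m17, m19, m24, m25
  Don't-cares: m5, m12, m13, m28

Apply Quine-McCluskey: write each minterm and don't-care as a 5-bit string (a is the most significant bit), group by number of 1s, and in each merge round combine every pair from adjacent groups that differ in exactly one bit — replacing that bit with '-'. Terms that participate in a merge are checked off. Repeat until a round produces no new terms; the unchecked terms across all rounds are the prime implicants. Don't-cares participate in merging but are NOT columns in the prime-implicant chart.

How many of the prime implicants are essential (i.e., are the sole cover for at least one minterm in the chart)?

3

size-2^0 implicants → 00001(✓)  00101(✓)  00111(✓)  01000(✓)  01010(✓)  01011(✓)  01100(✓)  01101(✓)  01111(✓)  10000(✓)  10001(✓)  10011(✓)  11000(✓)  11001(✓)  11100(✓)
size-2^1 implicants → -0001  -1000(✓)  -1100(✓)  0-101(✓)  0-111(✓)  00-01  001-1(✓)  01-00(✓)  01-11  010-0  0101-  011-1(✓)  0110-  1-000(✓)  1-001(✓)  100-1  1000-(✓)  11-00(✓)  1100-(✓)
size-2^2 implicants → -1-00  0-1-1  1-00-
Unchecked terms (primes): -0001, -1-00, 0-1-1, 00-01, 01-11, 010-0, 0101-, 0110-, 1-00-, 100-1
Minterm coverage:
  m1 ⊆ -0001,00-01
  m7 ⊆ 0-1-1 [E]
  m8 ⊆ -1-00,010-0
  m10 ⊆ 010-0,0101-
  m11 ⊆ 01-11,0101-
  m15 ⊆ 0-1-1,01-11
  m16 ⊆ 1-00- [E]
  m17 ⊆ -0001,1-00-,100-1
  m19 ⊆ 100-1 [E]
  m24 ⊆ -1-00,1-00-
  m25 ⊆ 1-00- [E]
E = {0-1-1, 1-00-, 100-1}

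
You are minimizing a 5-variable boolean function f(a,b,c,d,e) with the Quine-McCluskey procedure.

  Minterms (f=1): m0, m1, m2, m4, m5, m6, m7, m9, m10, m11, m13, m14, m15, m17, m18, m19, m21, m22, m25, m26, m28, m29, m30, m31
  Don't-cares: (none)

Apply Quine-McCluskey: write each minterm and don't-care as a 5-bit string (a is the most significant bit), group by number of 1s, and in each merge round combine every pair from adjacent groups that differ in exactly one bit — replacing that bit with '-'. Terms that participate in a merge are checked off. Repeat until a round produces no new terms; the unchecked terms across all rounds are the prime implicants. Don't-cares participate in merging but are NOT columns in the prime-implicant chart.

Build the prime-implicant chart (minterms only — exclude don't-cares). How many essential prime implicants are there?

Round 0: 00000✓ 00001✓ 00010✓ 00100✓ 00101✓ 00110✓ 00111✓ 01001✓ 01010✓ 01011✓ 01101✓ 01110✓ 01111✓ 10001✓ 10010✓ 10011✓ 10101✓ 10110✓ 11001✓ 11010✓ 11100✓ 11101✓ 11110✓ 11111✓
Round 1: -0001✓ -0010✓ -0101✓ -0110✓ -1001✓ -1010✓ -1101✓ -1110✓ -1111✓ 0-001✓ 0-010✓ 0-101✓ 0-110✓ 0-111✓ 00-00✓ 00-01✓ 00-10✓ 000-0✓ 0000-✓ 001-0✓ 001-1✓ 0010-✓ 0011-✓ 01-01✓ 01-10✓ 01-11✓ 010-1✓ 0101-✓ 011-1✓ 0111-✓ 1-001✓ 1-010✓ 1-101✓ 1-110✓ 10-01✓ 10-10✓ 100-1 1001- 11-01✓ 11-10✓ 111-0✓ 111-1✓ 1110-✓ 1111-✓
Round 2: --001✓ --010✓ --101✓ --110✓ -0-01✓ -0-10✓ -1-01✓ -1-10✓ -11-1 -111- 0--01✓ 0--10✓ 0-1-1 0-11- 00--0 00-0- 001-- 01--1 01-1- 1--01✓ 1--10✓ 111--
Round 3: ---01 ---10
PIs = {---01, ---10, -11-1, -111-, 0-1-1, 0-11-, 00--0, 00-0-, 001--, 01--1, 01-1-, 100-1, 1001-, 111--}
Coverage chart:
  m0: 00--0,00-0-
  m1: ---01,00-0-
  m2: ---10,00--0
  m4: 00--0,00-0-,001--
  m5: ---01,0-1-1,00-0-,001--
  m6: ---10,0-11-,00--0,001--
  m7: 0-1-1,0-11-,001--
  m9: ---01,01--1
  m10: ---10,01-1-
  m11: 01--1,01-1-
  m13: ---01,-11-1,0-1-1,01--1
  m14: ---10,-111-,0-11-,01-1-
  m15: -11-1,-111-,0-1-1,0-11-,01--1,01-1-
  m17: ---01,100-1
  m18: ---10,1001-
  m19: 100-1,1001-
  m21: ---01 ←essential
  m22: ---10 ←essential
  m25: ---01 ←essential
  m26: ---10 ←essential
  m28: 111-- ←essential
  m29: ---01,-11-1,111--
  m30: ---10,-111-,111--
  m31: -11-1,-111-,111--
Essential: ---01, ---10, 111--

3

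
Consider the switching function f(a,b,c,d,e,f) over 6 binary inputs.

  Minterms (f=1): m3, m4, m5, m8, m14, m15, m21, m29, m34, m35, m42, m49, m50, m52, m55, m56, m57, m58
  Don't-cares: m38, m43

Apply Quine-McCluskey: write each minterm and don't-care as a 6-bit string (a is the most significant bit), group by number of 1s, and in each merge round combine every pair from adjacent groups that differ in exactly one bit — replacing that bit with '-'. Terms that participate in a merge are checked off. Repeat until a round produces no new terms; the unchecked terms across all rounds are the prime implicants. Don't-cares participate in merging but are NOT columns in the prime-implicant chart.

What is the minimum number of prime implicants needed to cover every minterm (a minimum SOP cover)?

size-2^0 implicants → 000011(✓)  000100(✓)  000101(✓)  001000  001110(✓)  001111(✓)  010101(✓)  011101(✓)  100010(✓)  100011(✓)  100110(✓)  101010(✓)  101011(✓)  110001(✓)  110010(✓)  110100  110111  111000(✓)  111001(✓)  111010(✓)
size-2^1 implicants → -00011  0-0101  00010-  00111-  01-101  1-0010(✓)  1-1010(✓)  10-010(✓)  10-011(✓)  100-10  10001-(✓)  10101-(✓)  11-001  11-010(✓)  1110-0  11100-
size-2^2 implicants → 1--010  10-01-
Unchecked terms (primes): -00011, 0-0101, 00010-, 001000, 00111-, 01-101, 1--010, 10-01-, 100-10, 11-001, 110100, 110111, 1110-0, 11100-
Minterm coverage:
  m3 ⊆ -00011 [E]
  m4 ⊆ 00010- [E]
  m5 ⊆ 0-0101,00010-
  m8 ⊆ 001000 [E]
  m14 ⊆ 00111- [E]
  m15 ⊆ 00111- [E]
  m21 ⊆ 0-0101,01-101
  m29 ⊆ 01-101 [E]
  m34 ⊆ 1--010,10-01-,100-10
  m35 ⊆ -00011,10-01-
  m42 ⊆ 1--010,10-01-
  m49 ⊆ 11-001 [E]
  m50 ⊆ 1--010 [E]
  m52 ⊆ 110100 [E]
  m55 ⊆ 110111 [E]
  m56 ⊆ 1110-0,11100-
  m57 ⊆ 11-001,11100-
  m58 ⊆ 1--010,1110-0
E = {-00011, 00010-, 001000, 00111-, 01-101, 1--010, 11-001, 110100, 110111}
Petrick residual → 1110-0
Cover = b'c'd'ef + a'b'c'de' + a'b'cd'e'f' + a'b'cde + a'bde'f + ad'ef' + abd'e'f + abc'de'f' + abc'def + abcd'f'  |cover|=10

10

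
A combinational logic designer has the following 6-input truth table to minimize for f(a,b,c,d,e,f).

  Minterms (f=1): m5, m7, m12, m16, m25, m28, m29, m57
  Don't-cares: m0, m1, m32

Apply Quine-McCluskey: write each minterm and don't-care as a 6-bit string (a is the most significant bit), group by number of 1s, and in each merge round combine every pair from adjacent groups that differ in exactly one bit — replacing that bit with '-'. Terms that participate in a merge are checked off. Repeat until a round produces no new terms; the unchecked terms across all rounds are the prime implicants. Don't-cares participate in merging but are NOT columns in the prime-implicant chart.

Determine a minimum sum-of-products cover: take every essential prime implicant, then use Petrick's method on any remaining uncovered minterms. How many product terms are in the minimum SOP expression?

5

[col 0] 000000*, 000001*, 000101*, 000111*, 001100*, 010000*, 011001*, 011100*, 011101*, 100000*, 111001*
[col 1] -00000, -11001, 0-0000, 0-1100, 000-01, 00000-, 0001-1, 011-01, 01110-
Prime implicants: -00000, -11001, 0-0000, 0-1100, 000-01, 00000-, 0001-1, 011-01, 01110-
PI chart (minterm → PIs covering it):
  5 | 000-01,0001-1
  7 | 0001-1  (sole → essential)
  12 | 0-1100  (sole → essential)
  16 | 0-0000  (sole → essential)
  25 | -11001,011-01
  28 | 0-1100,01110-
  29 | 011-01,01110-
  57 | -11001  (sole → essential)
Essential prime implicants: -11001, 0-0000, 0-1100, 0001-1
Petrick residual → 011-01
Minimum SOP uses 5 PIs: bcd'e'f + a'c'd'e'f' + a'cde'f' + a'b'c'df + a'bce'f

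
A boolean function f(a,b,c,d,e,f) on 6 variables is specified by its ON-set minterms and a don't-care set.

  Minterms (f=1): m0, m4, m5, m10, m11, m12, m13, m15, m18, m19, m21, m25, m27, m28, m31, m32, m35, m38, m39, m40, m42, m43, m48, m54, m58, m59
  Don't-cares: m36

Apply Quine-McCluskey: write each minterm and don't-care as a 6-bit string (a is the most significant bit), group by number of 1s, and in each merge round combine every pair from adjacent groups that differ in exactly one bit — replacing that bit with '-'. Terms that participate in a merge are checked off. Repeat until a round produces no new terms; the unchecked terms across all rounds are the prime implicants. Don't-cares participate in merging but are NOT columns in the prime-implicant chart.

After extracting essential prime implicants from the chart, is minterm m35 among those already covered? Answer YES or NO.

[col 0] 000000*, 000100*, 000101*, 001010*, 001011*, 001100*, 001101*, 001111*, 010010*, 010011*, 010101*, 011001*, 011011*, 011100*, 011111*, 100000*, 100011*, 100100*, 100110*, 100111*, 101000*, 101010*, 101011*, 110000*, 110110*, 111010*, 111011*
[col 1] -00000*, -00100*, -01010*, -01011*, -11011*, 0-0101, 0-1011*, 0-1100, 0-1111*, 00-100*, 00-101*, 000-00*, 00010-*, 001-11*, 00101-*, 0011-1, 00110-*, 01-011, 01001-, 011-11*, 0110-1, 1-0000, 1-0110, 1-1010*, 1-1011*, 10-000, 10-011, 100-00*, 100-11, 1001-0, 10011-, 1010-0, 10101-*, 11101-*
[col 2] --1011, -00-00, -0101-, 0-1-11, 00-10-, 1-101-
Prime implicants: --1011, -00-00, -0101-, 0-0101, 0-1-11, 0-1100, 00-10-, 0011-1, 01-011, 01001-, 0110-1, 1-0000, 1-0110, 1-101-, 10-000, 10-011, 100-11, 1001-0, 10011-, 1010-0
PI chart (minterm → PIs covering it):
  0 | -00-00  (sole → essential)
  4 | -00-00,00-10-
  5 | 0-0101,00-10-
  10 | -0101-  (sole → essential)
  11 | --1011,-0101-,0-1-11
  12 | 0-1100,00-10-
  13 | 00-10-,0011-1
  15 | 0-1-11,0011-1
  18 | 01001-  (sole → essential)
  19 | 01-011,01001-
  21 | 0-0101  (sole → essential)
  25 | 0110-1  (sole → essential)
  27 | --1011,0-1-11,01-011,0110-1
  28 | 0-1100  (sole → essential)
  31 | 0-1-11  (sole → essential)
  32 | -00-00,1-0000,10-000
  35 | 10-011,100-11
  38 | 1-0110,1001-0,10011-
  39 | 100-11,10011-
  40 | 10-000,1010-0
  42 | -0101-,1-101-,1010-0
  43 | --1011,-0101-,1-101-,10-011
  48 | 1-0000  (sole → essential)
  54 | 1-0110  (sole → essential)
  58 | 1-101-  (sole → essential)
  59 | --1011,1-101-
Essential prime implicants: -00-00, -0101-, 0-0101, 0-1-11, 0-1100, 01001-, 0110-1, 1-0000, 1-0110, 1-101-

NO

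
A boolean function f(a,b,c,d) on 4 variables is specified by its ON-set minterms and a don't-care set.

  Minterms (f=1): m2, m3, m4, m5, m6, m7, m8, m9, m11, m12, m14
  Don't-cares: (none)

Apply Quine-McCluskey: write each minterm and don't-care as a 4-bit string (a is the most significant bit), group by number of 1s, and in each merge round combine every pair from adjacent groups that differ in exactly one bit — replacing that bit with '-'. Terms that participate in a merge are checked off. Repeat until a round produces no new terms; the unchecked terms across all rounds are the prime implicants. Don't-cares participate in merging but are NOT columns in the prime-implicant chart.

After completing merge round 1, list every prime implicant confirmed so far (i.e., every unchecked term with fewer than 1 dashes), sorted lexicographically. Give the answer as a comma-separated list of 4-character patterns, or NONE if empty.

NONE

[col 0] 0010*, 0011*, 0100*, 0101*, 0110*, 0111*, 1000*, 1001*, 1011*, 1100*, 1110*
[col 1] -011, -100*, -110*, 0-10*, 0-11*, 001-*, 01-0*, 01-1*, 010-*, 011-*, 1-00, 10-1, 100-, 11-0*
[col 2] -1-0, 0-1-, 01--
Prime implicants: -011, -1-0, 0-1-, 01--, 1-00, 10-1, 100-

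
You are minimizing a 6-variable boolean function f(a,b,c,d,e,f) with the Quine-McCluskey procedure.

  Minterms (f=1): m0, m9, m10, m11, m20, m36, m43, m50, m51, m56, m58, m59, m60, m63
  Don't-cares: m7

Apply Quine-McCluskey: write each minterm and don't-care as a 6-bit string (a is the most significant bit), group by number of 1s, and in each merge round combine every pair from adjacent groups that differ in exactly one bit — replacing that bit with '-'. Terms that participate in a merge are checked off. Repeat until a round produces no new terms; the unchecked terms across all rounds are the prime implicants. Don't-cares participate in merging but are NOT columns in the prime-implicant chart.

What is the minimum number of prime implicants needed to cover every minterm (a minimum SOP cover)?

9

[col 0] 000000, 000111, 001001*, 001010*, 001011*, 010100, 100100, 101011*, 110010*, 110011*, 111000*, 111010*, 111011*, 111100*, 111111*
[col 1] -01011, 0010-1, 00101-, 1-1011, 11-010*, 11-011*, 11001-*, 111-00, 111-11, 1110-0, 11101-*
[col 2] 11-01-
Prime implicants: -01011, 000000, 000111, 0010-1, 00101-, 010100, 1-1011, 100100, 11-01-, 111-00, 111-11, 1110-0
PI chart (minterm → PIs covering it):
  0 | 000000  (sole → essential)
  9 | 0010-1  (sole → essential)
  10 | 00101-  (sole → essential)
  11 | -01011,0010-1,00101-
  20 | 010100  (sole → essential)
  36 | 100100  (sole → essential)
  43 | -01011,1-1011
  50 | 11-01-  (sole → essential)
  51 | 11-01-  (sole → essential)
  56 | 111-00,1110-0
  58 | 11-01-,1110-0
  59 | 1-1011,11-01-,111-11
  60 | 111-00  (sole → essential)
  63 | 111-11  (sole → essential)
Essential prime implicants: 000000, 0010-1, 00101-, 010100, 100100, 11-01-, 111-00, 111-11
Petrick residual → -01011
Minimum SOP uses 9 PIs: b'cd'ef + a'b'c'd'e'f' + a'b'cd'f + a'b'cd'e + a'bc'de'f' + ab'c'de'f' + abd'e + abce'f' + abcef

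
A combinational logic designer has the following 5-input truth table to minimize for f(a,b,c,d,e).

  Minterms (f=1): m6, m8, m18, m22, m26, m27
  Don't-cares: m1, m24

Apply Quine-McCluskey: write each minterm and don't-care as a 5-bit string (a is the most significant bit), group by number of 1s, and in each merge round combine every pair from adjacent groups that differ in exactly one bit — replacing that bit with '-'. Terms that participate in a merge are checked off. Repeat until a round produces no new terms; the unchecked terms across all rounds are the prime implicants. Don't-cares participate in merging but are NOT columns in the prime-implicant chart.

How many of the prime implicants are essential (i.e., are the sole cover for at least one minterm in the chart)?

size-2^0 implicants → 00001  00110(✓)  01000(✓)  10010(✓)  10110(✓)  11000(✓)  11010(✓)  11011(✓)
size-2^1 implicants → -0110  -1000  1-010  10-10  110-0  1101-
Unchecked terms (primes): -0110, -1000, 00001, 1-010, 10-10, 110-0, 1101-
Minterm coverage:
  m6 ⊆ -0110 [E]
  m8 ⊆ -1000 [E]
  m18 ⊆ 1-010,10-10
  m22 ⊆ -0110,10-10
  m26 ⊆ 1-010,110-0,1101-
  m27 ⊆ 1101- [E]
E = {-0110, -1000, 1101-}

3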